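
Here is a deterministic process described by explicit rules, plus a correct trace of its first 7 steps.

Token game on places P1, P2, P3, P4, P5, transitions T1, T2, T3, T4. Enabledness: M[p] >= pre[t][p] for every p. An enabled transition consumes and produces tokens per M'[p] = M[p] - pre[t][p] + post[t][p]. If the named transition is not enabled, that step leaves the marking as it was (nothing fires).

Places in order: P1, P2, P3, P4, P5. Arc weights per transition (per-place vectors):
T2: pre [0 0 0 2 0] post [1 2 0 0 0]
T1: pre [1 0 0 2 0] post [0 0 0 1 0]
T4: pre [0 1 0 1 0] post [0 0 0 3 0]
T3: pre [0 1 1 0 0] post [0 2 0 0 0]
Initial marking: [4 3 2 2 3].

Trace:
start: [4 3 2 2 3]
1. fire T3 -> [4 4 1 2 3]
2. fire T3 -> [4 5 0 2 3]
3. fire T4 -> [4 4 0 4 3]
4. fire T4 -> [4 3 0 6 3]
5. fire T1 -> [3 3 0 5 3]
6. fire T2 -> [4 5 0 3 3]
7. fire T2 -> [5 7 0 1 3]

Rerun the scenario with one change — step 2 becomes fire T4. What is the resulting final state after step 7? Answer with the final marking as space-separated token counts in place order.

5 5 1 3 3

(re-executing from step 2 with the substitution; state before step 2: [4 4 1 2 3])
2. fire T4 -> [4 3 1 4 3]
3. fire T4 -> [4 2 1 6 3]
4. fire T4 -> [4 1 1 8 3]
5. fire T1 -> [3 1 1 7 3]
6. fire T2 -> [4 3 1 5 3]
7. fire T2 -> [5 5 1 3 3]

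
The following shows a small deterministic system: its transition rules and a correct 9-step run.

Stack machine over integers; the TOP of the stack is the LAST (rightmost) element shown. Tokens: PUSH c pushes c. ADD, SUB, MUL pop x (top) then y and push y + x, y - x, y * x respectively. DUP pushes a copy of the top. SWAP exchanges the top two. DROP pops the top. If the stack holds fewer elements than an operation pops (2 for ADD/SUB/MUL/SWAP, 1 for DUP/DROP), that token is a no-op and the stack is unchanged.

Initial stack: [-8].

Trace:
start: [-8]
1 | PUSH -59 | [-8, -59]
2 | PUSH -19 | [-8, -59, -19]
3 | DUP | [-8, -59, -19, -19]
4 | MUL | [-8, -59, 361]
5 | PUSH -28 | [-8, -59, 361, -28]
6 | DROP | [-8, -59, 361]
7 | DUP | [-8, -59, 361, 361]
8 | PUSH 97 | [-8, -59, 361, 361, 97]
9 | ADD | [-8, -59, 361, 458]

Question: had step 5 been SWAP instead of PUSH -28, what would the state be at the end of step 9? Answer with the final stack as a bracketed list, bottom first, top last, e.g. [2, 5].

(re-executing from step 5 with the substitution; state before step 5: [-8, -59, 361])
5 | SWAP | [-8, 361, -59]
6 | DROP | [-8, 361]
7 | DUP | [-8, 361, 361]
8 | PUSH 97 | [-8, 361, 361, 97]
9 | ADD | [-8, 361, 458]

[-8, 361, 458]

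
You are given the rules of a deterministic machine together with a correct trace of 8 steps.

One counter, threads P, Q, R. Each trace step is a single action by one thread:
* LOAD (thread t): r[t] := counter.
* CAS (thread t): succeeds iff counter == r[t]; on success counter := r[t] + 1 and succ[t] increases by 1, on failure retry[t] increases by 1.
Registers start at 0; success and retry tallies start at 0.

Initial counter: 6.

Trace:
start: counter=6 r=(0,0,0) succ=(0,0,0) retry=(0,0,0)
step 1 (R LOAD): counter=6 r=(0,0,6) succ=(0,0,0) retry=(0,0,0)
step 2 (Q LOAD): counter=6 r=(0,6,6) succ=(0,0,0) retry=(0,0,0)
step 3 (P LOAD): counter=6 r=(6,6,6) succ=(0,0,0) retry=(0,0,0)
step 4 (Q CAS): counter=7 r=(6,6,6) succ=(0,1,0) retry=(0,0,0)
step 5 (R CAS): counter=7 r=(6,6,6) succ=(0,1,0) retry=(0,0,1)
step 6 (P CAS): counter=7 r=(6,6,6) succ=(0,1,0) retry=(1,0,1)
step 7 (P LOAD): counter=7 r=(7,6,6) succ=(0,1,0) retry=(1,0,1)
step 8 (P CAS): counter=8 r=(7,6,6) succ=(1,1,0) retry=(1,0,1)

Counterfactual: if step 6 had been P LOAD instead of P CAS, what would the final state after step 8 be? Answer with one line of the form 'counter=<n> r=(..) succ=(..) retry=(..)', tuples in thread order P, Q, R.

(re-executing from step 6 with the substitution; state before step 6: counter=7 r=(6,6,6) succ=(0,1,0) retry=(0,0,1))
step 6 (P LOAD): counter=7 r=(7,6,6) succ=(0,1,0) retry=(0,0,1)
step 7 (P LOAD): counter=7 r=(7,6,6) succ=(0,1,0) retry=(0,0,1)
step 8 (P CAS): counter=8 r=(7,6,6) succ=(1,1,0) retry=(0,0,1)

counter=8 r=(7,6,6) succ=(1,1,0) retry=(0,0,1)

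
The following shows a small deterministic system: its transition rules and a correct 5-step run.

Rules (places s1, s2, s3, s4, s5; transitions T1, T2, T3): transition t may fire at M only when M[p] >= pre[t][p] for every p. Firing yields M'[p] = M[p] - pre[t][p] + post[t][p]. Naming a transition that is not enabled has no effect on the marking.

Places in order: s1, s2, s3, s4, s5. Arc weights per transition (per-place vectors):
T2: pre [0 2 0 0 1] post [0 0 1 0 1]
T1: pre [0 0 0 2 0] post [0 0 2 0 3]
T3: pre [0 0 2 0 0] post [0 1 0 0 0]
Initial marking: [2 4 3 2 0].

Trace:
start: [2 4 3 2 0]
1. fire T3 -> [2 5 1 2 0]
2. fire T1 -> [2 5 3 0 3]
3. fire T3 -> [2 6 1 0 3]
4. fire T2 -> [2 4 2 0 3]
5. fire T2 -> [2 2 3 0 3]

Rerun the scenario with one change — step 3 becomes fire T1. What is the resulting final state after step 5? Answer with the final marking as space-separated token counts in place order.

2 1 5 0 3

(re-executing from step 3 with the substitution; state before step 3: [2 5 3 0 3])
3. fire T1 -> [2 5 3 0 3]
4. fire T2 -> [2 3 4 0 3]
5. fire T2 -> [2 1 5 0 3]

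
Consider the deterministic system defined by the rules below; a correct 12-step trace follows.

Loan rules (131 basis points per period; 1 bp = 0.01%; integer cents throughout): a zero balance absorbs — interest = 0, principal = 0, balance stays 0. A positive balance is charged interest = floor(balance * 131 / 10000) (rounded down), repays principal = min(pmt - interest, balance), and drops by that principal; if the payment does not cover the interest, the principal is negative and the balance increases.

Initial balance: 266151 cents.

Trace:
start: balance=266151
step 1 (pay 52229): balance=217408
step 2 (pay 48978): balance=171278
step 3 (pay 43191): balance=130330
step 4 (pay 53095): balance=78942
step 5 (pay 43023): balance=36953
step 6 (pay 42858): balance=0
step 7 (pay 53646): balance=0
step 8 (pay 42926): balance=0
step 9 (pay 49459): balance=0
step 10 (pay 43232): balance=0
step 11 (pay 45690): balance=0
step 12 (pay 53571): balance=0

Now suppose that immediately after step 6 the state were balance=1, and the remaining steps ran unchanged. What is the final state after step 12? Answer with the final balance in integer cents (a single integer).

state after step 6 := balance=1
step 7 (pay 53646): balance=0
step 8 (pay 42926): balance=0
step 9 (pay 49459): balance=0
step 10 (pay 43232): balance=0
step 11 (pay 45690): balance=0
step 12 (pay 53571): balance=0

0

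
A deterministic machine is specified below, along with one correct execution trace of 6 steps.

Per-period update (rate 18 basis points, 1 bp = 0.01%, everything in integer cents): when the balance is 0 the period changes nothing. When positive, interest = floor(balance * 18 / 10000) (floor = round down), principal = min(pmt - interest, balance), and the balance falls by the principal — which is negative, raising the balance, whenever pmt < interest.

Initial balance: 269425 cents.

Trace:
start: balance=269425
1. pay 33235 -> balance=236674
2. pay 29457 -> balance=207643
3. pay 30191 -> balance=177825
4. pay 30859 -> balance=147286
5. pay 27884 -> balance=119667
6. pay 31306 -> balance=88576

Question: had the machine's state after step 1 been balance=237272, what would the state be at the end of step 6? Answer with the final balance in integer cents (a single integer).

state after step 1 := balance=237272
2. pay 29457 -> balance=208242
3. pay 30191 -> balance=178425
4. pay 30859 -> balance=147887
5. pay 27884 -> balance=120269
6. pay 31306 -> balance=89179

89179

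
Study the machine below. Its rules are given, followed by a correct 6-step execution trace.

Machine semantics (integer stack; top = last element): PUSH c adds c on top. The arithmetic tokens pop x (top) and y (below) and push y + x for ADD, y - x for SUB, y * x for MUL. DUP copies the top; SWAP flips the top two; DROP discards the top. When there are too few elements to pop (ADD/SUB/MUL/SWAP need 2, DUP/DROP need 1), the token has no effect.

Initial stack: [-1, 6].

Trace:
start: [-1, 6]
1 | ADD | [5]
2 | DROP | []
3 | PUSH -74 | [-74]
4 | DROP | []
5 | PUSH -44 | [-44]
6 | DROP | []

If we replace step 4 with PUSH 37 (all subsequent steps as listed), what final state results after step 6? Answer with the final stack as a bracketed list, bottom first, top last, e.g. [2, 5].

(re-executing from step 4 with the substitution; state before step 4: [-74])
4 | PUSH 37 | [-74, 37]
5 | PUSH -44 | [-74, 37, -44]
6 | DROP | [-74, 37]

[-74, 37]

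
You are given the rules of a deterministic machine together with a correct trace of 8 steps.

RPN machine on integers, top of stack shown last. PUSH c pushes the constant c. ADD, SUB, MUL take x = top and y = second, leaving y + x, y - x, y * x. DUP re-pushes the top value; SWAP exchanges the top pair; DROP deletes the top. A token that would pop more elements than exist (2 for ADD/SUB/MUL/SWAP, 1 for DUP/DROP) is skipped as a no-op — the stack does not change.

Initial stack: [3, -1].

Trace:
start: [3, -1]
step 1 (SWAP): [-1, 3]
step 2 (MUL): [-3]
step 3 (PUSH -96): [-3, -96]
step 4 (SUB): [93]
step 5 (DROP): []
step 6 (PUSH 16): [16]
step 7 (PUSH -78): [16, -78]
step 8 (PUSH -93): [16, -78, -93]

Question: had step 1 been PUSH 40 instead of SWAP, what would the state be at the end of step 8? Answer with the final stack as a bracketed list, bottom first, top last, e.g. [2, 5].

[3, 16, -78, -93]

(re-executing from step 1 with the substitution; state before step 1: [3, -1])
step 1 (PUSH 40): [3, -1, 40]
step 2 (MUL): [3, -40]
step 3 (PUSH -96): [3, -40, -96]
step 4 (SUB): [3, 56]
step 5 (DROP): [3]
step 6 (PUSH 16): [3, 16]
step 7 (PUSH -78): [3, 16, -78]
step 8 (PUSH -93): [3, 16, -78, -93]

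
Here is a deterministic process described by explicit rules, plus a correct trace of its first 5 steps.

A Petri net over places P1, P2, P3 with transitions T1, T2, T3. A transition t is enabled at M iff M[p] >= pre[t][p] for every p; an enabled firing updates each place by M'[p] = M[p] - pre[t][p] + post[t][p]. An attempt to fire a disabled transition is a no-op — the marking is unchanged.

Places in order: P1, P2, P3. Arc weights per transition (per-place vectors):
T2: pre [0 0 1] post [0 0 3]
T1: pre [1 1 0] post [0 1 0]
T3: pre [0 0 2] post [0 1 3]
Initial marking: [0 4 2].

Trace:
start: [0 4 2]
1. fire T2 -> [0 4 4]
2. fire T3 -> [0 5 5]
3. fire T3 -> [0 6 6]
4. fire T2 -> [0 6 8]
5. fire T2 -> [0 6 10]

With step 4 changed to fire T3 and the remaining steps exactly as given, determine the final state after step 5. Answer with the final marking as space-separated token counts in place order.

0 7 9

(re-executing from step 4 with the substitution; state before step 4: [0 6 6])
4. fire T3 -> [0 7 7]
5. fire T2 -> [0 7 9]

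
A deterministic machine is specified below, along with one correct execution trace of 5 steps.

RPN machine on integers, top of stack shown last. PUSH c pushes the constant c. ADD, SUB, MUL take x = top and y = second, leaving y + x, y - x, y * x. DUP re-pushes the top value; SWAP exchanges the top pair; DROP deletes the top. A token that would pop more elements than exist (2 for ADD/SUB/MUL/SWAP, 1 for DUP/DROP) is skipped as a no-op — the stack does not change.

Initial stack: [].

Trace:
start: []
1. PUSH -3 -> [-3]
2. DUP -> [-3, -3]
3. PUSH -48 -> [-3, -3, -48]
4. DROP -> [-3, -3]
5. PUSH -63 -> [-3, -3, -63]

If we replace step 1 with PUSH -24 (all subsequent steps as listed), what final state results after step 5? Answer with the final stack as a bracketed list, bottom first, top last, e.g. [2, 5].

(re-executing from step 1 with the substitution; state before step 1: [])
1. PUSH -24 -> [-24]
2. DUP -> [-24, -24]
3. PUSH -48 -> [-24, -24, -48]
4. DROP -> [-24, -24]
5. PUSH -63 -> [-24, -24, -63]

[-24, -24, -63]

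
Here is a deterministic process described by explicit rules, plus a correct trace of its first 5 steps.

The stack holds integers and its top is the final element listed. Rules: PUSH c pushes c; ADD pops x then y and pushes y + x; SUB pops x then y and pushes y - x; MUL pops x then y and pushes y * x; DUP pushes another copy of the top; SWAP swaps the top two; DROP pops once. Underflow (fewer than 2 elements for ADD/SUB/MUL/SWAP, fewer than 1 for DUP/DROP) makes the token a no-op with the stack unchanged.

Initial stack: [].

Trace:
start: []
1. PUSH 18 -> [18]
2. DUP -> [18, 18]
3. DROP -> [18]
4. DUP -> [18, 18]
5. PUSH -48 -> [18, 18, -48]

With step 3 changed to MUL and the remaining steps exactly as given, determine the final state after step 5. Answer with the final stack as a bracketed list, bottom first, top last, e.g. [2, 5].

[324, 324, -48]

(re-executing from step 3 with the substitution; state before step 3: [18, 18])
3. MUL -> [324]
4. DUP -> [324, 324]
5. PUSH -48 -> [324, 324, -48]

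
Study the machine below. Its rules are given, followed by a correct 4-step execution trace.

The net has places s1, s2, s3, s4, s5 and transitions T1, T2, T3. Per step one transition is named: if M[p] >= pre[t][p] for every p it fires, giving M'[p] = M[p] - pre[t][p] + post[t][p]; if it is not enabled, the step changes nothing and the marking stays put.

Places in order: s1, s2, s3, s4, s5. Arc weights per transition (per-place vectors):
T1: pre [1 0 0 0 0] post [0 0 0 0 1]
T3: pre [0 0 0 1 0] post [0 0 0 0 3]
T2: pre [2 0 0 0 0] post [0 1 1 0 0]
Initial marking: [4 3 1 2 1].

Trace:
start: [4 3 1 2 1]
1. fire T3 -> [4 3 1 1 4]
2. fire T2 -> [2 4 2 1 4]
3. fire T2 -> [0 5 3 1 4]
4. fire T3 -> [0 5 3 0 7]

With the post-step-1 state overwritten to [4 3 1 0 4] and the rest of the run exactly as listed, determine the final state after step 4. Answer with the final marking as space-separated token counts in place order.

0 5 3 0 4

state after step 1 := [4 3 1 0 4]
2. fire T2 -> [2 4 2 0 4]
3. fire T2 -> [0 5 3 0 4]
4. fire T3 -> [0 5 3 0 4]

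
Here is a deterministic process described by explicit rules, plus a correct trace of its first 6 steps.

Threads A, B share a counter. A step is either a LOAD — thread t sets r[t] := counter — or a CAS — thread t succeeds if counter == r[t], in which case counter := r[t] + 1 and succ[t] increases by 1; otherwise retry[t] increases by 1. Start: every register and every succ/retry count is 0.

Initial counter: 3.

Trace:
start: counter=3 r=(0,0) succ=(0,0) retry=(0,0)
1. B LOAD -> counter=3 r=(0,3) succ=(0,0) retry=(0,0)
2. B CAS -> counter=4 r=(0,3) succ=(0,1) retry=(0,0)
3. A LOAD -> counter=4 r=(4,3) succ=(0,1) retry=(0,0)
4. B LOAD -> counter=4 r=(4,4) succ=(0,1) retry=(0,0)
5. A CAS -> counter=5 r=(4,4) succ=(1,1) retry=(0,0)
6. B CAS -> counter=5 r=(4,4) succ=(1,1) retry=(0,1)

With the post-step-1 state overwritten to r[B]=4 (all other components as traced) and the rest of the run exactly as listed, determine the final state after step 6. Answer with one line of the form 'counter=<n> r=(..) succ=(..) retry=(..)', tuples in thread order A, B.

state after step 1 := counter=3 r=(0,4) succ=(0,0) retry=(0,0)
2. B CAS -> counter=3 r=(0,4) succ=(0,0) retry=(0,1)
3. A LOAD -> counter=3 r=(3,4) succ=(0,0) retry=(0,1)
4. B LOAD -> counter=3 r=(3,3) succ=(0,0) retry=(0,1)
5. A CAS -> counter=4 r=(3,3) succ=(1,0) retry=(0,1)
6. B CAS -> counter=4 r=(3,3) succ=(1,0) retry=(0,2)

counter=4 r=(3,3) succ=(1,0) retry=(0,2)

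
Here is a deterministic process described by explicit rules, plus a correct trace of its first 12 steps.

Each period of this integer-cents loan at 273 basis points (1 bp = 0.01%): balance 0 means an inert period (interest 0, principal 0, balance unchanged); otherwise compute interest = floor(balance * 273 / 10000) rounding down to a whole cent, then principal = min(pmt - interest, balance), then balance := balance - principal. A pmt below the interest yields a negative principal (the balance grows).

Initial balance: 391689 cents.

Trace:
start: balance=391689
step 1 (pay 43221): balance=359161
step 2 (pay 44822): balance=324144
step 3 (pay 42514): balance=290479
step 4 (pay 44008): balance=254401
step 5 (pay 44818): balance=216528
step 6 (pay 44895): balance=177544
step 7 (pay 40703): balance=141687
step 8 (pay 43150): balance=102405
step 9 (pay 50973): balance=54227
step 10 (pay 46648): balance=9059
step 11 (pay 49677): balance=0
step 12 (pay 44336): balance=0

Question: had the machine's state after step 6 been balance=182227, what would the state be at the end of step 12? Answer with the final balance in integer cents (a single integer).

state after step 6 := balance=182227
step 7 (pay 40703): balance=146498
step 8 (pay 43150): balance=107347
step 9 (pay 50973): balance=59304
step 10 (pay 46648): balance=14274
step 11 (pay 49677): balance=0
step 12 (pay 44336): balance=0

0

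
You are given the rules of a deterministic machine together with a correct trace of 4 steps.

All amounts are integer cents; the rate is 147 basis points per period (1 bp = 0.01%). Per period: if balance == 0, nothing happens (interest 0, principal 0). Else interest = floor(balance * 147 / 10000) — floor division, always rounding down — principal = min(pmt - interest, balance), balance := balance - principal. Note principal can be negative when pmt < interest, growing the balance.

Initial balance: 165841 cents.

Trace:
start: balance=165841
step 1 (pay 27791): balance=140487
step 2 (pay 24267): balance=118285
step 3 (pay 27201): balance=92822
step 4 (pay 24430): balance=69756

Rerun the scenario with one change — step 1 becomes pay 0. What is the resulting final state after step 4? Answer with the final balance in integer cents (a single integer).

(re-executing from step 1 with the substitution; state before step 1: balance=165841)
step 1 (pay 0): balance=168278
step 2 (pay 24267): balance=146484
step 3 (pay 27201): balance=121436
step 4 (pay 24430): balance=98791

98791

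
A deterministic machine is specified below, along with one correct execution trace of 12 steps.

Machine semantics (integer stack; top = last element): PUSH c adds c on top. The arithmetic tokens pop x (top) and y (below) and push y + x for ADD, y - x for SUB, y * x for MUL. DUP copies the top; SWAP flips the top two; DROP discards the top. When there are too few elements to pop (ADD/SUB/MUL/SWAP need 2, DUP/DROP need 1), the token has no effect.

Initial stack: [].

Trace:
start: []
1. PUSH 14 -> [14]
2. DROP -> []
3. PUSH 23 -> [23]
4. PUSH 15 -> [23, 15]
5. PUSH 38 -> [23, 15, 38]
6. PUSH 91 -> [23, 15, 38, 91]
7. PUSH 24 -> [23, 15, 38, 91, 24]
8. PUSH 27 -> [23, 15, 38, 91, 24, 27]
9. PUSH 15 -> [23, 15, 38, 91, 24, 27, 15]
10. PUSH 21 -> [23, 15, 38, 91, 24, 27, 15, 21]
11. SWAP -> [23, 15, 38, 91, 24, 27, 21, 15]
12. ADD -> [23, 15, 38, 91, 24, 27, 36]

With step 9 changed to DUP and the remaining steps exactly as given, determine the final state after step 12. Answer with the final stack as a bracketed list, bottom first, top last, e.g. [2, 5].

[23, 15, 38, 91, 24, 27, 48]

(re-executing from step 9 with the substitution; state before step 9: [23, 15, 38, 91, 24, 27])
9. DUP -> [23, 15, 38, 91, 24, 27, 27]
10. PUSH 21 -> [23, 15, 38, 91, 24, 27, 27, 21]
11. SWAP -> [23, 15, 38, 91, 24, 27, 21, 27]
12. ADD -> [23, 15, 38, 91, 24, 27, 48]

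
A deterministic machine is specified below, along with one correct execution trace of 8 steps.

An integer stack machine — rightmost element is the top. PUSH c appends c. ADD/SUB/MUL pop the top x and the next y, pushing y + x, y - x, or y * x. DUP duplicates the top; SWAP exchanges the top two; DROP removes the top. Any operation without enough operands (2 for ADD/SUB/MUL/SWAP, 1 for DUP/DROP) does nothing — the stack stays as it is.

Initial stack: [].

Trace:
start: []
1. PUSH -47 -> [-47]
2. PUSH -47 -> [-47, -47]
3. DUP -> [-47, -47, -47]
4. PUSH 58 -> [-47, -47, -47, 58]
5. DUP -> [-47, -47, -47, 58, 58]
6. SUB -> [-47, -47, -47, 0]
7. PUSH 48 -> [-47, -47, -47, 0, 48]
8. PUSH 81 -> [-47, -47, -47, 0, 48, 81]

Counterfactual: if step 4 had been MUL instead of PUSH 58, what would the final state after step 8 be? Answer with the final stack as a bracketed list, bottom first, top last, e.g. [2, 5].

(re-executing from step 4 with the substitution; state before step 4: [-47, -47, -47])
4. MUL -> [-47, 2209]
5. DUP -> [-47, 2209, 2209]
6. SUB -> [-47, 0]
7. PUSH 48 -> [-47, 0, 48]
8. PUSH 81 -> [-47, 0, 48, 81]

[-47, 0, 48, 81]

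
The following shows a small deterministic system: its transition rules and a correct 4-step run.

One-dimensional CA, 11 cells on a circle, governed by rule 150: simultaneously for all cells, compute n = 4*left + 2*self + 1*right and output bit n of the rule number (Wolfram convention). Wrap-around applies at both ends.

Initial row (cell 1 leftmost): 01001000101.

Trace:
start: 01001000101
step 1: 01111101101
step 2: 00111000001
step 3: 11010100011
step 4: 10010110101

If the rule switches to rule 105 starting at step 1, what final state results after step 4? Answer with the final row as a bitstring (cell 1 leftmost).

(re-executing steps 1..4 under rule 105; state before step 1: 01001000101)
step 1: 10000010010
step 2: 00111000001
step 3: 00101011100
step 4: 10010110101

10010110101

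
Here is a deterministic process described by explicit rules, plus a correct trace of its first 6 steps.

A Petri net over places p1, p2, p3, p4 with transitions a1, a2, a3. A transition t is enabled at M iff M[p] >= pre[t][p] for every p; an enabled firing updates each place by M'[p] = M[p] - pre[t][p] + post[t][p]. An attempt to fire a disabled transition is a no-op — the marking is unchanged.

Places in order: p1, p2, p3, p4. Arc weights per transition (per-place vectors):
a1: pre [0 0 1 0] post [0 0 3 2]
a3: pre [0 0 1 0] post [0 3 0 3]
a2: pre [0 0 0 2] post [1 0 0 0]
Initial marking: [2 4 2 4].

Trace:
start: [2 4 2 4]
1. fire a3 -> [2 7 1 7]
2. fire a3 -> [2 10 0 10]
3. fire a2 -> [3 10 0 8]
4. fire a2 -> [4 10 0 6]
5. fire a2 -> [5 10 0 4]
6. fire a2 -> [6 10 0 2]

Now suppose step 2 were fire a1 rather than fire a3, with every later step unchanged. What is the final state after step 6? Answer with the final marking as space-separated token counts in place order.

6 7 3 1

(re-executing from step 2 with the substitution; state before step 2: [2 7 1 7])
2. fire a1 -> [2 7 3 9]
3. fire a2 -> [3 7 3 7]
4. fire a2 -> [4 7 3 5]
5. fire a2 -> [5 7 3 3]
6. fire a2 -> [6 7 3 1]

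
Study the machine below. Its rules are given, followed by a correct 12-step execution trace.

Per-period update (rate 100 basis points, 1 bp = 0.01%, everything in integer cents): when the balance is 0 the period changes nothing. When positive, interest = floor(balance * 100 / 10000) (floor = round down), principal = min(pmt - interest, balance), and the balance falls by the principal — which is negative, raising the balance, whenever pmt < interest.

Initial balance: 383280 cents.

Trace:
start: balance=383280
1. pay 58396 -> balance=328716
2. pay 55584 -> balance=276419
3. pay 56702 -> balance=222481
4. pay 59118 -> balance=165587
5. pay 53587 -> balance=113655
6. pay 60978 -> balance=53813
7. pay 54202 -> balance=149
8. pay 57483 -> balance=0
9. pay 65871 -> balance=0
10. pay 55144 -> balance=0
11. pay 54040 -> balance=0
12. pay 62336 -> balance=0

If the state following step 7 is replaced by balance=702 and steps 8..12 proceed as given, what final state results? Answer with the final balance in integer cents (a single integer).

state after step 7 := balance=702
8. pay 57483 -> balance=0
9. pay 65871 -> balance=0
10. pay 55144 -> balance=0
11. pay 54040 -> balance=0
12. pay 62336 -> balance=0

0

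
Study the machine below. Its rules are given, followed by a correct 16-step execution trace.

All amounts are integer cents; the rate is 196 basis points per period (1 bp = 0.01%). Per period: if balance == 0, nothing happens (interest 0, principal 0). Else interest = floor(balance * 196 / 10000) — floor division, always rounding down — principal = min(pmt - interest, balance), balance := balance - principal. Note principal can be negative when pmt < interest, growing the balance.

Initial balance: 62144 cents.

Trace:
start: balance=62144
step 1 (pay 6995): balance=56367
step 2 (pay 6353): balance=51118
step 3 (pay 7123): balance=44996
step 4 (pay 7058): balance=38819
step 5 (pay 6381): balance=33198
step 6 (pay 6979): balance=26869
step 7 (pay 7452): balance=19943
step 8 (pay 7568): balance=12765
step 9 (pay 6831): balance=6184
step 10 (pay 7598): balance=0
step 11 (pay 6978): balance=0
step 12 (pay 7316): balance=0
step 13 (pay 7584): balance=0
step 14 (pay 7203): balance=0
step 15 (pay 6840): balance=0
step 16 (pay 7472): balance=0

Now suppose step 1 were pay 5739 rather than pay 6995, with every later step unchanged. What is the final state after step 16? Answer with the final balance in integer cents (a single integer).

0

(re-executing from step 1 with the substitution; state before step 1: balance=62144)
step 1 (pay 5739): balance=57623
step 2 (pay 6353): balance=52399
step 3 (pay 7123): balance=46303
step 4 (pay 7058): balance=40152
step 5 (pay 6381): balance=34557
step 6 (pay 6979): balance=28255
step 7 (pay 7452): balance=21356
step 8 (pay 7568): balance=14206
step 9 (pay 6831): balance=7653
step 10 (pay 7598): balance=204
step 11 (pay 6978): balance=0
step 12 (pay 7316): balance=0
step 13 (pay 7584): balance=0
step 14 (pay 7203): balance=0
step 15 (pay 6840): balance=0
step 16 (pay 7472): balance=0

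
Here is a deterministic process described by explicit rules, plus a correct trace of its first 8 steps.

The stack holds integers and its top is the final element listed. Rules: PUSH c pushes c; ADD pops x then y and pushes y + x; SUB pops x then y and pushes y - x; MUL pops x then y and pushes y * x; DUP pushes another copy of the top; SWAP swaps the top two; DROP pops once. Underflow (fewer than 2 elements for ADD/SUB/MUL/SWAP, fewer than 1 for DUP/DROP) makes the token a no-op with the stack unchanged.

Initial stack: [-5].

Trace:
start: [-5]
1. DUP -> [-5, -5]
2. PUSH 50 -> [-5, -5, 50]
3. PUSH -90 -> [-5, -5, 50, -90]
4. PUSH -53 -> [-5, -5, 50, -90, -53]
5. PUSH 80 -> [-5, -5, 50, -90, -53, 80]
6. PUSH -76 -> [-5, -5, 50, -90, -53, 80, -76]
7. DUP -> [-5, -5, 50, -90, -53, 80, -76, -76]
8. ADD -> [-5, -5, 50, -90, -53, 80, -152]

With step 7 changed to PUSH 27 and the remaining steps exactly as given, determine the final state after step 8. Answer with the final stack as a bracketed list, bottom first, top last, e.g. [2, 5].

(re-executing from step 7 with the substitution; state before step 7: [-5, -5, 50, -90, -53, 80, -76])
7. PUSH 27 -> [-5, -5, 50, -90, -53, 80, -76, 27]
8. ADD -> [-5, -5, 50, -90, -53, 80, -49]

[-5, -5, 50, -90, -53, 80, -49]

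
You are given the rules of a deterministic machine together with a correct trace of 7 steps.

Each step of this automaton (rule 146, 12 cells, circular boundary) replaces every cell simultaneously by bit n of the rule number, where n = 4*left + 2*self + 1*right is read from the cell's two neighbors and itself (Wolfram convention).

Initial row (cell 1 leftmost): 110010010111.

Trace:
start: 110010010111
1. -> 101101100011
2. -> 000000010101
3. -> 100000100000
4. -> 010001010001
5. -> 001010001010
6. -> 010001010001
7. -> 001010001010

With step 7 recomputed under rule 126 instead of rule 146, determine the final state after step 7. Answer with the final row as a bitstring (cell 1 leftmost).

111011111011

(re-executing step 7 under rule 126; state before step 7: 010001010001)
7. -> 111011111011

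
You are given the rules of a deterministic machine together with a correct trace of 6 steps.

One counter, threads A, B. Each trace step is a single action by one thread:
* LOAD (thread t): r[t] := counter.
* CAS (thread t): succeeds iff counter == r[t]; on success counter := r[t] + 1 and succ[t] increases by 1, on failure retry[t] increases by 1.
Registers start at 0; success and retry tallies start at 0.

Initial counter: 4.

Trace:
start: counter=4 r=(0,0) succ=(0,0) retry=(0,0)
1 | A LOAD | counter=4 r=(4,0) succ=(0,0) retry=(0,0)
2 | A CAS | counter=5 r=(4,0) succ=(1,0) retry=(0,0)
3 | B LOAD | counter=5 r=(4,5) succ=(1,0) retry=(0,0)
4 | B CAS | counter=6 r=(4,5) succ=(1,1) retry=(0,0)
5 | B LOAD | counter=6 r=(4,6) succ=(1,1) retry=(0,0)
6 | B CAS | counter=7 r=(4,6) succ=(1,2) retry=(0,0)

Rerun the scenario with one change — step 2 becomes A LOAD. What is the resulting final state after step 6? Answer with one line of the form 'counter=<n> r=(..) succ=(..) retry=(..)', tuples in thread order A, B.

counter=6 r=(4,5) succ=(0,2) retry=(0,0)

(re-executing from step 2 with the substitution; state before step 2: counter=4 r=(4,0) succ=(0,0) retry=(0,0))
2 | A LOAD | counter=4 r=(4,0) succ=(0,0) retry=(0,0)
3 | B LOAD | counter=4 r=(4,4) succ=(0,0) retry=(0,0)
4 | B CAS | counter=5 r=(4,4) succ=(0,1) retry=(0,0)
5 | B LOAD | counter=5 r=(4,5) succ=(0,1) retry=(0,0)
6 | B CAS | counter=6 r=(4,5) succ=(0,2) retry=(0,0)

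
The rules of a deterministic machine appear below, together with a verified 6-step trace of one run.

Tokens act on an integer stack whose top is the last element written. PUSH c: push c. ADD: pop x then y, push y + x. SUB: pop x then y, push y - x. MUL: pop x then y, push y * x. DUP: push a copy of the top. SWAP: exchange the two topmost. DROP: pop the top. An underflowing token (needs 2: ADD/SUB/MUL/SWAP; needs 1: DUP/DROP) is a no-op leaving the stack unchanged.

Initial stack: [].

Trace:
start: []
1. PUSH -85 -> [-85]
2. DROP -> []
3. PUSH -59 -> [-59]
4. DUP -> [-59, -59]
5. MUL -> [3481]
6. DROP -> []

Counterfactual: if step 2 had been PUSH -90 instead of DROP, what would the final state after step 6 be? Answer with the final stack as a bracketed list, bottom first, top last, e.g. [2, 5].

(re-executing from step 2 with the substitution; state before step 2: [-85])
2. PUSH -90 -> [-85, -90]
3. PUSH -59 -> [-85, -90, -59]
4. DUP -> [-85, -90, -59, -59]
5. MUL -> [-85, -90, 3481]
6. DROP -> [-85, -90]

[-85, -90]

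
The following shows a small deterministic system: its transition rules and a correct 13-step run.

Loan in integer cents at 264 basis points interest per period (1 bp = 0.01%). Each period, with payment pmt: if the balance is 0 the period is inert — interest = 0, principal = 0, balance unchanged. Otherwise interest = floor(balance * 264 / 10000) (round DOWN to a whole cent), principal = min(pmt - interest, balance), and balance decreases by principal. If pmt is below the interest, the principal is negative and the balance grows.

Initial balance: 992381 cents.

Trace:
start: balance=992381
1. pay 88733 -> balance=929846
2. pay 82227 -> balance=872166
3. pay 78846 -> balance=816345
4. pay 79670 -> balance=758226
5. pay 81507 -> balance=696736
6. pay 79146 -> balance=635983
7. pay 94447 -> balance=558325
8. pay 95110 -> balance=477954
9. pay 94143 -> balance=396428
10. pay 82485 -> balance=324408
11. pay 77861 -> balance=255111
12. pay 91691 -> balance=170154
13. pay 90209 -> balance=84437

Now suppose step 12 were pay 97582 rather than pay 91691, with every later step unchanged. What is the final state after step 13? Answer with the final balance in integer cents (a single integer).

(re-executing from step 12 with the substitution; state before step 12: balance=255111)
12. pay 97582 -> balance=164263
13. pay 90209 -> balance=78390

78390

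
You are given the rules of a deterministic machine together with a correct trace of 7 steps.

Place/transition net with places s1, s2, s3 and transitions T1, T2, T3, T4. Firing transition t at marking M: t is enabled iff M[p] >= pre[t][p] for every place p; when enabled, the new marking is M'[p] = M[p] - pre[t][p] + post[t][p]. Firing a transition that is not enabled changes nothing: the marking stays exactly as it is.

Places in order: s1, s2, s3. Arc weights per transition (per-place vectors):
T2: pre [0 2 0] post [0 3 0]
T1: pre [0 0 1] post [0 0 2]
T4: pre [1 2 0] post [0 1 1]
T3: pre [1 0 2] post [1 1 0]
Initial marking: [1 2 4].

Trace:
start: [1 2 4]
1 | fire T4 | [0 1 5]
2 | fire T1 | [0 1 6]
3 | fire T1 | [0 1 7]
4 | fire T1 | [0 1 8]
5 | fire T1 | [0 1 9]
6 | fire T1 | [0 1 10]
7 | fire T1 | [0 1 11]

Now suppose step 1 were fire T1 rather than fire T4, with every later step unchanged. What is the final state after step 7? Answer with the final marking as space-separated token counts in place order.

1 2 11

(re-executing from step 1 with the substitution; state before step 1: [1 2 4])
1 | fire T1 | [1 2 5]
2 | fire T1 | [1 2 6]
3 | fire T1 | [1 2 7]
4 | fire T1 | [1 2 8]
5 | fire T1 | [1 2 9]
6 | fire T1 | [1 2 10]
7 | fire T1 | [1 2 11]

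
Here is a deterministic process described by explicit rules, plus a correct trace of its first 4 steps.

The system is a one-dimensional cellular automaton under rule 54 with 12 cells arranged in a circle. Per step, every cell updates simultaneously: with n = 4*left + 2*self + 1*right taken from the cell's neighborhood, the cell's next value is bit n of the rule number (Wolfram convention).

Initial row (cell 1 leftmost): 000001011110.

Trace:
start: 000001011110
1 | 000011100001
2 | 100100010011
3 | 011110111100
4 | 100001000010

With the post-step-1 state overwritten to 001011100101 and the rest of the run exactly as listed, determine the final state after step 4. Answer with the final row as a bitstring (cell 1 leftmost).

000111110000

state after step 1 := 001011100101
2 | 111100011111
3 | 000010100000
4 | 000111110000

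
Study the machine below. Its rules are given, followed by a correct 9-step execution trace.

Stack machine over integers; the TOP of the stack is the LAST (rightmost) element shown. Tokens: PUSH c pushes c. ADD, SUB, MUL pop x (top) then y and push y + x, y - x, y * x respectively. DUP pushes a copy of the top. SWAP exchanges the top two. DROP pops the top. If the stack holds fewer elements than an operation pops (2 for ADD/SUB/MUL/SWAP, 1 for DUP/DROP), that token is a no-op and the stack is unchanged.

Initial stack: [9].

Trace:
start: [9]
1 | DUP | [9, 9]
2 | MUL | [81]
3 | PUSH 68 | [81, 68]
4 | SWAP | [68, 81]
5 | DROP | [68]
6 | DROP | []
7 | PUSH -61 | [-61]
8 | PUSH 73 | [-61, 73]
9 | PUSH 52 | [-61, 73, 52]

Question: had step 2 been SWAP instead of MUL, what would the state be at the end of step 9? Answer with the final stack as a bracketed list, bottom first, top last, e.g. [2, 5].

[9, -61, 73, 52]

(re-executing from step 2 with the substitution; state before step 2: [9, 9])
2 | SWAP | [9, 9]
3 | PUSH 68 | [9, 9, 68]
4 | SWAP | [9, 68, 9]
5 | DROP | [9, 68]
6 | DROP | [9]
7 | PUSH -61 | [9, -61]
8 | PUSH 73 | [9, -61, 73]
9 | PUSH 52 | [9, -61, 73, 52]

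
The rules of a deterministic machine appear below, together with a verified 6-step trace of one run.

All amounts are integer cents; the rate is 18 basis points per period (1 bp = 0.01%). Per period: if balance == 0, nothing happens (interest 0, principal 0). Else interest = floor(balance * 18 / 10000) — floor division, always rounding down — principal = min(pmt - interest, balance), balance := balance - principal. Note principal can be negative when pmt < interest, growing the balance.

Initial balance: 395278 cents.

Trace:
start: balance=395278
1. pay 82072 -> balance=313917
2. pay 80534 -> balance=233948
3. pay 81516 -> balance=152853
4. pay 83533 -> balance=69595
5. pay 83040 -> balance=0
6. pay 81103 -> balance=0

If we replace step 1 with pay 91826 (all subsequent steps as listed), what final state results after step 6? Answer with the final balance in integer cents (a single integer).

(re-executing from step 1 with the substitution; state before step 1: balance=395278)
1. pay 91826 -> balance=304163
2. pay 80534 -> balance=224176
3. pay 81516 -> balance=143063
4. pay 83533 -> balance=59787
5. pay 83040 -> balance=0
6. pay 81103 -> balance=0

0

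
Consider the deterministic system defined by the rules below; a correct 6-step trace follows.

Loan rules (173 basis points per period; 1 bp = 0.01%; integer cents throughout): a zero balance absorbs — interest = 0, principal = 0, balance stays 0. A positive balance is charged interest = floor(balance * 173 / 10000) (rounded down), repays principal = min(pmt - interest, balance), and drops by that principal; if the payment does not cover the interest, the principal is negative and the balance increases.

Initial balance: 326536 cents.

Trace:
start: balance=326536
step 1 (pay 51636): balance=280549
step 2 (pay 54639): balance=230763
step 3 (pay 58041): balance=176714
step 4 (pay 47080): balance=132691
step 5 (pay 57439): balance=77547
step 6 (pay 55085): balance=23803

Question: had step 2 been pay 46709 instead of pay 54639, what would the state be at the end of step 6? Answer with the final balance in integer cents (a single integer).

(re-executing from step 2 with the substitution; state before step 2: balance=280549)
step 2 (pay 46709): balance=238693
step 3 (pay 58041): balance=184781
step 4 (pay 47080): balance=140897
step 5 (pay 57439): balance=85895
step 6 (pay 55085): balance=32295

32295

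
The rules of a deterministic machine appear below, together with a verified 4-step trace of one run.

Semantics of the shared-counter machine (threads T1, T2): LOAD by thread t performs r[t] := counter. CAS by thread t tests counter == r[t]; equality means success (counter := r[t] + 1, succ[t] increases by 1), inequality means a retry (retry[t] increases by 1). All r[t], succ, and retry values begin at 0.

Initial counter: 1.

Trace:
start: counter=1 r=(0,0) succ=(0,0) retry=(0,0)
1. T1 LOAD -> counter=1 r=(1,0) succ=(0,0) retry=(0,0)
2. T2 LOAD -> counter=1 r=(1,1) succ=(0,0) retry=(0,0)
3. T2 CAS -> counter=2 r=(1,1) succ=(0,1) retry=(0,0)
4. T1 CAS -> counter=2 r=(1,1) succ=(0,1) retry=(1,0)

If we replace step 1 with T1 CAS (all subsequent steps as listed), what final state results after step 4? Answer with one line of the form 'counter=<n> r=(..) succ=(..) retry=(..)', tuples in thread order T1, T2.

counter=2 r=(0,1) succ=(0,1) retry=(2,0)

(re-executing from step 1 with the substitution; state before step 1: counter=1 r=(0,0) succ=(0,0) retry=(0,0))
1. T1 CAS -> counter=1 r=(0,0) succ=(0,0) retry=(1,0)
2. T2 LOAD -> counter=1 r=(0,1) succ=(0,0) retry=(1,0)
3. T2 CAS -> counter=2 r=(0,1) succ=(0,1) retry=(1,0)
4. T1 CAS -> counter=2 r=(0,1) succ=(0,1) retry=(2,0)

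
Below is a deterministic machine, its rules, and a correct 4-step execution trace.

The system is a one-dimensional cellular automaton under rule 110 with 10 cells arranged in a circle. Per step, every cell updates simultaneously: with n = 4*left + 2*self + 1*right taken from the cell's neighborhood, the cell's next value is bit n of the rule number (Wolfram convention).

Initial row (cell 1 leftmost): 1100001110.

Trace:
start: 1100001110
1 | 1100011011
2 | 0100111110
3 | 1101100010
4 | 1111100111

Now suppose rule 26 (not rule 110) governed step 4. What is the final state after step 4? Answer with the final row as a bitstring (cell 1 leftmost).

(re-executing step 4 under rule 26; state before step 4: 1101100010)
4 | 1001010100

1001010100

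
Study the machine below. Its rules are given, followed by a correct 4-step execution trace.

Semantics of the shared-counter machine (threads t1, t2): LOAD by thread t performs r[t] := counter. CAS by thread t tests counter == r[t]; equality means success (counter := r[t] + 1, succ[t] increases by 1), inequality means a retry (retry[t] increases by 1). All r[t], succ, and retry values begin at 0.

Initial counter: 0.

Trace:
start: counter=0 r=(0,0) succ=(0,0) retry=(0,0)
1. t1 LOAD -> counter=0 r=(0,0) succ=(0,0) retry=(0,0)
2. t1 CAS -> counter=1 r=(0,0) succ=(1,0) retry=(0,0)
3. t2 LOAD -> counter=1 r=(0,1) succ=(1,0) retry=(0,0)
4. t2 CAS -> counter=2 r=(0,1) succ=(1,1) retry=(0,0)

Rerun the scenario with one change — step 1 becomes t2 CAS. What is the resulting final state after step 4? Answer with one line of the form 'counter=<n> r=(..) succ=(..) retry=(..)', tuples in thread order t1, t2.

(re-executing from step 1 with the substitution; state before step 1: counter=0 r=(0,0) succ=(0,0) retry=(0,0))
1. t2 CAS -> counter=1 r=(0,0) succ=(0,1) retry=(0,0)
2. t1 CAS -> counter=1 r=(0,0) succ=(0,1) retry=(1,0)
3. t2 LOAD -> counter=1 r=(0,1) succ=(0,1) retry=(1,0)
4. t2 CAS -> counter=2 r=(0,1) succ=(0,2) retry=(1,0)

counter=2 r=(0,1) succ=(0,2) retry=(1,0)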